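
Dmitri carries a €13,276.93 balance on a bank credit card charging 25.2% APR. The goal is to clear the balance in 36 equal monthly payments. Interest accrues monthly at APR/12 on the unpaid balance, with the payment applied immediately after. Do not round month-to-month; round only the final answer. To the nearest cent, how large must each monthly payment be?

€529.29

Monthly rate r = 25.2%/12 = 2.1% = 0.021.
Level-payment amortization: P = B₀·r / (1 − (1+r)^(−n)) = 13276.93·0.021 / (1 − 1.021^(−36)).
Denominator 1 − (1+r)^(−36) = 0.526768893.
P = 278.816 / 0.526768893 ≈ 529.29.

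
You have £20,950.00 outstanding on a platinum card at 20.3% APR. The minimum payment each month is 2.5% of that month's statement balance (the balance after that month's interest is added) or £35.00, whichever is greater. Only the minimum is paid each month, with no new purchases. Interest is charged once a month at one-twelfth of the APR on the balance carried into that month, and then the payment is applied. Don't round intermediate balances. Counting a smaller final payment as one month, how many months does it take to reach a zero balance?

Monthly rate r = 20.3%/12 = 1.69167% = 0.0169167.
While 2.5% of the post-interest balance exceeds £35.00, each month B ← (B·(1+r))·(1 − 0.025), i.e. B shrinks by the factor (1+r)·0.975 = 0.99149.
This holds for months 1–319. Entering month 320 the balance is £1,373.06; 2.5% of the post-interest balance is now below £35.00, so the flat £35.00 minimum applies from here.
From month 320 a fixed £35.00 at rate r clears £1,373.06 in 65 more payments. Total: 319 + 65 = 384 months.

384 months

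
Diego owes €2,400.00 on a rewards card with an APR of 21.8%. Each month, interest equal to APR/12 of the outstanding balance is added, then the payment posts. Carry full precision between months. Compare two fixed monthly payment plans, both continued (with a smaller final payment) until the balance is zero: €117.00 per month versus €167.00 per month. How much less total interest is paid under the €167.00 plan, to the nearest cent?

Monthly rate r = 21.8%/12 = 1.81667% = 0.0181667.
At €117.00/mo: n = ⌈−ln(1 − rB₀/P)/ln(1+r)⌉ = 26 payments (last €105.11); total interest = total paid − €2,400.00 = €630.11.
At €167.00/mo: 17 payments (last €134.78); total interest €406.78.
Interest saved = €630.11 − €406.78 = €223.33.

€223.33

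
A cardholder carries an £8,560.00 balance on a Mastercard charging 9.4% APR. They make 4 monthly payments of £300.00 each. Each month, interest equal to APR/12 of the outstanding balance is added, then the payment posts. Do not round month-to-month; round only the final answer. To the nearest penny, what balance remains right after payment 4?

Monthly rate r = 9.4%/12 = 0.783333% = 0.00783333.
Each month: B ← B·(1+r) − £300.00.
Month 1: interest £67.05; balance after payment £8,327.05.
Month 2: interest £65.23; balance after payment £8,092.28.
Month 3: interest £63.39; balance after payment £7,855.67.
Month 4: interest £61.54; balance after payment £7,617.21.

£7,617.21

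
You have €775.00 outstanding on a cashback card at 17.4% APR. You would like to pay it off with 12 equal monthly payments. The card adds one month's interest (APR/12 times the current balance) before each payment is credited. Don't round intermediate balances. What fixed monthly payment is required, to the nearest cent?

€70.83

Monthly rate r = 17.4%/12 = 1.45% = 0.0145.
Level-payment amortization: P = B₀·r / (1 − (1+r)^(−n)) = 775.00·0.0145 / (1 − 1.0145^(−12)).
Denominator 1 − (1+r)^(−12) = 0.158652548.
P = 11.2375 / 0.158652548 ≈ 70.83.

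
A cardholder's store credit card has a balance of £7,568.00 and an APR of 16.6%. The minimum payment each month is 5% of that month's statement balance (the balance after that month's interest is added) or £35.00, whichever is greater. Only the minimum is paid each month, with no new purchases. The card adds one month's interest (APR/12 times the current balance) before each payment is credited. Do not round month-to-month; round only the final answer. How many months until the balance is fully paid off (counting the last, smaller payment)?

Monthly rate r = 16.6%/12 = 1.38333% = 0.0138333.
While 5% of the post-interest balance exceeds £35.00, each month B ← (B·(1+r))·(1 − 0.05), i.e. B shrinks by the factor (1+r)·0.95 = 0.96314.
This holds for months 1–64. Entering month 65 the balance is £684.15; 5% of the post-interest balance is now below £35.00, so the flat £35.00 minimum applies from here.
From month 65 a fixed £35.00 at rate r clears £684.15 in 23 more payments. Total: 64 + 23 = 87 months.

87 months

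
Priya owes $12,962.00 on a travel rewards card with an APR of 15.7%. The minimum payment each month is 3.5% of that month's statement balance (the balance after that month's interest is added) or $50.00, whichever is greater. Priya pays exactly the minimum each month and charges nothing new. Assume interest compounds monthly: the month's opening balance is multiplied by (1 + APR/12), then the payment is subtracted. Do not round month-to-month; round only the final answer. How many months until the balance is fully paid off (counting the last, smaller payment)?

Monthly rate r = 15.7%/12 = 1.30833% = 0.0130833.
While 3.5% of the post-interest balance exceeds $50.00, each month B ← (B·(1+r))·(1 − 0.035), i.e. B shrinks by the factor (1+r)·0.965 = 0.97763.
This holds for months 1–99. Entering month 100 the balance is $1,379.58; 3.5% of the post-interest balance is now below $50.00, so the flat $50.00 minimum applies from here.
From month 100 a fixed $50.00 at rate r clears $1,379.58 in 35 more payments. Total: 99 + 35 = 134 months.

134 months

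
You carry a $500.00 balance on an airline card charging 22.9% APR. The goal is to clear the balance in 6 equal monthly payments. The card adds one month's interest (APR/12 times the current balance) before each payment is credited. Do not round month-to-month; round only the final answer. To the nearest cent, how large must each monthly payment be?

Monthly rate r = 22.9%/12 = 1.90833% = 0.0190833.
Level-payment amortization: P = B₀·r / (1 − (1+r)^(−n)) = 500.00·0.0190833 / (1 − 1.01908^(−6)).
Denominator 1 − (1+r)^(−6) = 0.10722544.
P = 9.54167 / 0.10722544 ≈ 88.99.

$88.99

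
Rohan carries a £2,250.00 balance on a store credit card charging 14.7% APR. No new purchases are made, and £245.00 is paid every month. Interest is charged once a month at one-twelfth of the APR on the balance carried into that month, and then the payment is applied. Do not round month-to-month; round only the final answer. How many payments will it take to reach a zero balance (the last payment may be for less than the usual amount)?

Monthly rate r = 14.7%/12 = 1.225% = 0.01225.
Recurrence: B ← B·(1+r) − £245.00.
Month 1: interest £27.56; balance after payment £2,032.56.
Month 2: interest £24.90; balance after payment £1,812.46.
Closed form: n = −ln(1 − rB₀/P)/ln(1+r) = −ln(0.8875)/ln(1.01225) ≈ 9.802, so the balance reaches zero during payment 10.

10 months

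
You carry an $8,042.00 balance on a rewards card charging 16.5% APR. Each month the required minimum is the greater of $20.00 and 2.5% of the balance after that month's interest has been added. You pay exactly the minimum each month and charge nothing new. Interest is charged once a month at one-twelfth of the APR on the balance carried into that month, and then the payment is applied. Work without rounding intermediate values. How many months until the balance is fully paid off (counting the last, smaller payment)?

257 months

Monthly rate r = 16.5%/12 = 1.375% = 0.01375.
While 2.5% of the post-interest balance exceeds $20.00, each month B ← (B·(1+r))·(1 − 0.025), i.e. B shrinks by the factor (1+r)·0.975 = 0.98841.
This holds for months 1–200. Entering month 201 the balance is $780.66; 2.5% of the post-interest balance is now below $20.00, so the flat $20.00 minimum applies from here.
From month 201 a fixed $20.00 at rate r clears $780.66 in 57 more payments. Total: 200 + 57 = 257 months.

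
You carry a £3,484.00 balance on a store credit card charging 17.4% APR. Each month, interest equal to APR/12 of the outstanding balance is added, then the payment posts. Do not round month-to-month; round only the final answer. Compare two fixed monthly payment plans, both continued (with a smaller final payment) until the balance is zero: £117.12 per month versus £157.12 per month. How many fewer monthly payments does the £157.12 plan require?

13 fewer payments

Monthly rate r = 17.4%/12 = 1.45% = 0.0145.
At £117.12/mo: n = ⌈−ln(1 − rB₀/P)/ln(1+r)⌉ = 40 payments (last £24.75); total interest = total paid − £3,484.00 = £1,108.43.
At £157.12/mo: 27 payments (last £148.65); total interest £749.77.
Payments saved = 40 − 27 = 13.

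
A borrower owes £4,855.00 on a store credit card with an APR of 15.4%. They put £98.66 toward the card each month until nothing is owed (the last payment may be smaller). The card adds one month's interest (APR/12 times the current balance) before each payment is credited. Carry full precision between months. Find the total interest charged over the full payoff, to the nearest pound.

£2,870

Monthly rate r = 15.4%/12 = 1.28333% = 0.0128333.
Payoff takes n = ⌈−ln(1 − rB₀/P)/ln(1+r)⌉ = ⌈78.293⌉ = 79 payments; the last is £29.06.
Total paid = 78·£98.66 + £29.06 = £7,724.54.
Total interest = total paid − principal = £7,724.54 − £4,855.00 = £2,869.54.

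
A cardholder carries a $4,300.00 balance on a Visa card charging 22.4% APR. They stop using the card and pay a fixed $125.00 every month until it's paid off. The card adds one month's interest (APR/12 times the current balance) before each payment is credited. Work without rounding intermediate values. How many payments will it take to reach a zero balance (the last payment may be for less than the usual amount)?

56 months

Monthly rate r = 22.4%/12 = 1.86667% = 0.0186667.
Recurrence: B ← B·(1+r) − $125.00.
Month 1: interest $80.27; balance after payment $4,255.27.
Month 2: interest $79.43; balance after payment $4,209.70.
Closed form: n = −ln(1 − rB₀/P)/ln(1+r) = −ln(0.35787)/ln(1.01867) ≈ 55.562, so the balance reaches zero during payment 56.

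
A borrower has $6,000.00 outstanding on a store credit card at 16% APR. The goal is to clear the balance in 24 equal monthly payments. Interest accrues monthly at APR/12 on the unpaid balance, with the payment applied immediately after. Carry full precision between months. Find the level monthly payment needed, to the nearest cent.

$293.78

Monthly rate r = 16%/12 = 1.33333% = 0.0133333.
Level-payment amortization: P = B₀·r / (1 − (1+r)^(−n)) = 6000.00·0.0133333 / (1 − 1.01333^(−24)).
Denominator 1 − (1+r)^(−24) = 0.272313854.
P = 80 / 0.272313854 ≈ 293.78.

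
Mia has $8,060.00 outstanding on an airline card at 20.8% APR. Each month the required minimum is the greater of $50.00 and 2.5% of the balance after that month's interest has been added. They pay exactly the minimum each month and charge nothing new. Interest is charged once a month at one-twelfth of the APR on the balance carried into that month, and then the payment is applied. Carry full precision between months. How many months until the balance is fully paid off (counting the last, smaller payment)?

Monthly rate r = 20.8%/12 = 1.73333% = 0.0173333.
While 2.5% of the post-interest balance exceeds $50.00, each month B ← (B·(1+r))·(1 − 0.025), i.e. B shrinks by the factor (1+r)·0.975 = 0.9919.
This holds for months 1–174. Entering month 175 the balance is $1,957.71; 2.5% of the post-interest balance is now below $50.00, so the flat $50.00 minimum applies from here.
From month 175 a fixed $50.00 at rate r clears $1,957.71 in 67 more payments. Total: 174 + 67 = 241 months.

241 months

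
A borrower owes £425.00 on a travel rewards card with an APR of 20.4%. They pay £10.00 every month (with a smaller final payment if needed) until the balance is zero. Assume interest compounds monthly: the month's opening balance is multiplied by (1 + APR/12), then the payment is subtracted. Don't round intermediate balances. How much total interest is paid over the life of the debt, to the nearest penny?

Monthly rate r = 20.4%/12 = 1.7% = 0.017.
Payoff takes n = ⌈−ln(1 − rB₀/P)/ln(1+r)⌉ = ⌈76.047⌉ = 77 payments; the last is £0.47.
Total paid = 76·£10.00 + £0.47 = £760.47.
Total interest = total paid − principal = £760.47 − £425.00 = £335.47.

£335.47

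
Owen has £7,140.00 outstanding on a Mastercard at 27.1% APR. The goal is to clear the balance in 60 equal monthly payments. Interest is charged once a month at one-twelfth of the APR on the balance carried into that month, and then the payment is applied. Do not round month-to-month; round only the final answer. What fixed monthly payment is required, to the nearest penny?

£218.45

Monthly rate r = 27.1%/12 = 2.25833% = 0.0225833.
Level-payment amortization: P = B₀·r / (1 − (1+r)^(−n)) = 7140.00·0.0225833 / (1 − 1.02258^(−60)).
Denominator 1 − (1+r)^(−60) = 0.738135036.
P = 161.245 / 0.738135036 ≈ 218.45.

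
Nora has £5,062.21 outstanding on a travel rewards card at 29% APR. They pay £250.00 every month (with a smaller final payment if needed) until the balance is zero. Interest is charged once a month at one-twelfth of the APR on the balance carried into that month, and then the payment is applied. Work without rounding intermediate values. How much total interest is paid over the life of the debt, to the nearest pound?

£1,974

Monthly rate r = 29%/12 = 2.41667% = 0.0241667.
Payoff takes n = ⌈−ln(1 − rB₀/P)/ln(1+r)⌉ = ⌈28.144⌉ = 29 payments; the last is £36.44.
Total paid = 28·£250.00 + £36.44 = £7,036.44.
Total interest = total paid − principal = £7,036.44 − £5,062.21 = £1,974.23.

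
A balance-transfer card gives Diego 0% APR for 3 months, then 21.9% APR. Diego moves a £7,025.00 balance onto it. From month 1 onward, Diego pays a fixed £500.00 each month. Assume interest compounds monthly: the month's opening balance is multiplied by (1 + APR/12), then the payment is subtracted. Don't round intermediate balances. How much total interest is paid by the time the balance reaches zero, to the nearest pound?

£703

Promo months 1–3 at r₀ = 0%/12 = 0; months 4+ at r₁ = 21.9%/12 = 0.01825.
After month 3 (no interest yet): B = £7,025.00 − 3·£500.00 = £5,525.00.
Then at r₁ with £500.00/mo: n₂ = −ln(1 − r₁·B/P)/ln(1+r₁) ≈ 12.45 → 13 more payments.
Total paid = 15·£500.00 + £227.77 = £7,727.77; interest = £7,727.77 − £7,025.00 = £702.77.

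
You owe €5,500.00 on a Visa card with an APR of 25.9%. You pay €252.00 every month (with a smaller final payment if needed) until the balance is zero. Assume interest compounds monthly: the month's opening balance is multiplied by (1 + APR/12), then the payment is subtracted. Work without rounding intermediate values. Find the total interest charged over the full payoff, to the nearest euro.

€2,016

Monthly rate r = 25.9%/12 = 2.15833% = 0.0215833.
Payoff takes n = ⌈−ln(1 − rB₀/P)/ln(1+r)⌉ = ⌈29.826⌉ = 30 payments; the last is €208.46.
Total paid = 29·€252.00 + €208.46 = €7,516.46.
Total interest = total paid − principal = €7,516.46 − €5,500.00 = €2,016.46.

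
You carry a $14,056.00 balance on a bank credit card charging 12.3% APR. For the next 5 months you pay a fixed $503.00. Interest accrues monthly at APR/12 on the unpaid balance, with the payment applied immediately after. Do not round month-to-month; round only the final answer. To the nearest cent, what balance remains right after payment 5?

$12,224.20

Monthly rate r = 12.3%/12 = 1.025% = 0.01025.
Each month: B ← B·(1+r) − $503.00.
Month 1: interest $144.07; balance after payment $13,697.07.
Month 2: interest $140.40; balance after payment $13,334.47.
Month 3: interest $136.68; balance after payment $12,968.15.
Month 4: interest $132.92; balance after payment $12,598.07.
Month 5: interest $129.13; balance after payment $12,224.20.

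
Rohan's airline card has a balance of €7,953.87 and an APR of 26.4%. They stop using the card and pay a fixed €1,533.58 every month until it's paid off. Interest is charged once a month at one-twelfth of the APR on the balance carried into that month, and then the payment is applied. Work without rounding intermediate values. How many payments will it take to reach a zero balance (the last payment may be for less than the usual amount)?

6 months

Monthly rate r = 26.4%/12 = 2.2% = 0.022.
Recurrence: B ← B·(1+r) − €1,533.58.
Month 1: interest €174.99; balance after payment €6,595.28.
Month 2: interest €145.10; balance after payment €5,206.79.
Month 3: interest €114.55; balance after payment €3,787.76.
Month 4: interest €83.33; balance after payment €2,337.51.
Month 5: interest €51.43; balance after payment €855.36.
Month 6: interest €18.82; balance after payment €0.00.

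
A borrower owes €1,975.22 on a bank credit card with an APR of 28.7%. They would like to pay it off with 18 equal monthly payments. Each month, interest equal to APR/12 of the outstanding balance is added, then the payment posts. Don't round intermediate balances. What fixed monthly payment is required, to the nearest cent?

Monthly rate r = 28.7%/12 = 2.39167% = 0.0239167.
Level-payment amortization: P = B₀·r / (1 − (1+r)^(−n)) = 1975.22·0.0239167 / (1 − 1.02392^(−18)).
Denominator 1 − (1+r)^(−18) = 0.346512959.
P = 47.2407 / 0.346512959 ≈ 136.33.

€136.33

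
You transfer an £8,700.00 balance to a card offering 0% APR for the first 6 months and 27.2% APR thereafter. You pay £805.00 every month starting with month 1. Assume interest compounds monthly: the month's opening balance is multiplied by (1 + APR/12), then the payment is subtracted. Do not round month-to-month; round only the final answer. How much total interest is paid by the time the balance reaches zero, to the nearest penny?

Promo months 1–6 at r₀ = 0%/12 = 0; months 7+ at r₁ = 27.2%/12 = 0.0226667.
After month 6 (no interest yet): B = £8,700.00 − 6·£805.00 = £3,870.00.
Then at r₁ with £805.00/mo: n₂ = −ln(1 − r₁·B/P)/ln(1+r₁) ≈ 5.15 → 6 more payments.
Total paid = 11·£805.00 + £119.95 = £8,974.95; interest = £8,974.95 − £8,700.00 = £274.95.

£274.95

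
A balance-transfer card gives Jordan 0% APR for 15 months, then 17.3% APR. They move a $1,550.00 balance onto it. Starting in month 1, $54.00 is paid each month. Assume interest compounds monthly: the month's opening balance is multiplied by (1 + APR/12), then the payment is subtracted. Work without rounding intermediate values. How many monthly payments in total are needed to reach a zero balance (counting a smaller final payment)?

Promo months 1–15 at r₀ = 0%/12 = 0; months 16+ at r₁ = 17.3%/12 = 0.0144167.
After month 15 (no interest yet): B = $1,550.00 − 15·$54.00 = $740.00.
Then at r₁ with $54.00/mo: n₂ = −ln(1 − r₁·B/P)/ln(1+r₁) ≈ 15.38 → 16 more payments.

31 payments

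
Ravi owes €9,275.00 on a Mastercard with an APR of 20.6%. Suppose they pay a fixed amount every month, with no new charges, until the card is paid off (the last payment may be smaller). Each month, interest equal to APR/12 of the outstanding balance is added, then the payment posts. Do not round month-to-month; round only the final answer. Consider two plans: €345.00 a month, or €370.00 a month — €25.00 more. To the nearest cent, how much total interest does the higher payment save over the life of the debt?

€315.06

Monthly rate r = 20.6%/12 = 1.71667% = 0.0171667.
At €345.00/mo: n = ⌈−ln(1 − rB₀/P)/ln(1+r)⌉ = 37 payments (last €126.96); total interest = total paid − €9,275.00 = €3,271.96.
At €370.00/mo: 34 payments (last €21.90); total interest €2,956.90.
Interest saved = €3,271.96 − €2,956.90 = €315.06.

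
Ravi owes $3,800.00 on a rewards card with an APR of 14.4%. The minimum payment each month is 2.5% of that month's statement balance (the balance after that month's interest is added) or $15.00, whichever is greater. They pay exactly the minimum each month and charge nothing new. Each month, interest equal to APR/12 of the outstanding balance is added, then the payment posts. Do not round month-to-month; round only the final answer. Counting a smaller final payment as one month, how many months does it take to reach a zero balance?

193 months

Monthly rate r = 14.4%/12 = 1.2% = 0.012.
While 2.5% of the post-interest balance exceeds $15.00, each month B ← (B·(1+r))·(1 − 0.025), i.e. B shrinks by the factor (1+r)·0.975 = 0.9867.
This holds for months 1–139. Entering month 140 the balance is $590.90; 2.5% of the post-interest balance is now below $15.00, so the flat $15.00 minimum applies from here.
From month 140 a fixed $15.00 at rate r clears $590.90 in 54 more payments. Total: 139 + 54 = 193 months.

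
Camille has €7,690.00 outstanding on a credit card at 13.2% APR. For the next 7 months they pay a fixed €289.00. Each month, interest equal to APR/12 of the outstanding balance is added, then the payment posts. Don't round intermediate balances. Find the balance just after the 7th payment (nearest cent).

Monthly rate r = 13.2%/12 = 1.1% = 0.011.
Each month: B ← B·(1+r) − €289.00.
Month 1: interest €84.59; balance after payment €7,485.59.
Month 2: interest €82.34; balance after payment €7,278.93.
Month 3: interest €80.07; balance after payment €7,070.00.
Month 4: interest €77.77; balance after payment €6,858.77.
Month 5: interest €75.45; balance after payment €6,645.22.
Month 6: interest €73.10; balance after payment €6,429.31.
Month 7: interest €70.72; balance after payment €6,211.04.

€6,211.04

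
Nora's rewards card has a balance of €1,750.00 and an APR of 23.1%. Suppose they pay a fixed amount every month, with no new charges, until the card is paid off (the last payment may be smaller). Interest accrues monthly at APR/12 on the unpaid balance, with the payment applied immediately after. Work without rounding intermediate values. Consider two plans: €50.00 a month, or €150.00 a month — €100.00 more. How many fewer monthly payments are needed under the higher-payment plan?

45 fewer payments

Monthly rate r = 23.1%/12 = 1.925% = 0.01925.
At €50.00/mo: n = ⌈−ln(1 − rB₀/P)/ln(1+r)⌉ = 59 payments (last €37.33); total interest = total paid − €1,750.00 = €1,187.33.
At €150.00/mo: 14 payments (last €51.32); total interest €251.32.
Payments saved = 59 − 14 = 45.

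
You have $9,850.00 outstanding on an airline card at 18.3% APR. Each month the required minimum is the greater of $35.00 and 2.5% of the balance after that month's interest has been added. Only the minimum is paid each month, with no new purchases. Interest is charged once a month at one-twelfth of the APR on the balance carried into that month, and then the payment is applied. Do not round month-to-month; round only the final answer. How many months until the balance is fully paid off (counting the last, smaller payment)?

254 months

Monthly rate r = 18.3%/12 = 1.525% = 0.01525.
While 2.5% of the post-interest balance exceeds $35.00, each month B ← (B·(1+r))·(1 − 0.025), i.e. B shrinks by the factor (1+r)·0.975 = 0.98987.
This holds for months 1–194. Entering month 195 the balance is $1,366.13; 2.5% of the post-interest balance is now below $35.00, so the flat $35.00 minimum applies from here.
From month 195 a fixed $35.00 at rate r clears $1,366.13 in 60 more payments. Total: 194 + 60 = 254 months.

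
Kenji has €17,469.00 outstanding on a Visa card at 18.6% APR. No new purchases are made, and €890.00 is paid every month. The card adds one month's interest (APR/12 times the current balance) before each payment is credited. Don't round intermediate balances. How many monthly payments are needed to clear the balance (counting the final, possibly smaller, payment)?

Monthly rate r = 18.6%/12 = 1.55% = 0.0155.
Recurrence: B ← B·(1+r) − €890.00.
Month 1: interest €270.77; balance after payment €16,849.77.
Month 2: interest €261.17; balance after payment €16,220.94.
Closed form: n = −ln(1 − rB₀/P)/ln(1+r) = −ln(0.69576)/ln(1.0155) ≈ 23.584, so the balance reaches zero during payment 24.

24 months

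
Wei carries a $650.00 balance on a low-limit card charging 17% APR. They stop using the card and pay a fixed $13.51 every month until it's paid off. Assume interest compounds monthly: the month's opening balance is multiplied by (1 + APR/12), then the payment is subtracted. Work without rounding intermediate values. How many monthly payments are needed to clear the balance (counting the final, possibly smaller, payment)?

Monthly rate r = 17%/12 = 1.41667% = 0.0141667.
Recurrence: B ← B·(1+r) − $13.51.
Month 1: interest $9.21; balance after payment $645.70.
Month 2: interest $9.15; balance after payment $641.34.
Closed form: n = −ln(1 − rB₀/P)/ln(1+r) = −ln(0.31841)/ln(1.01417) ≈ 81.354, so the balance reaches zero during payment 82.

82 months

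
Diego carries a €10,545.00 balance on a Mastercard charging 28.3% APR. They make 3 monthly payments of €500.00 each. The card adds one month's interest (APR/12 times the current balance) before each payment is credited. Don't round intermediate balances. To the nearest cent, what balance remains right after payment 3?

Monthly rate r = 28.3%/12 = 2.35833% = 0.0235833.
Each month: B ← B·(1+r) − €500.00.
Month 1: interest €248.69; balance after payment €10,293.69.
Month 2: interest €242.76; balance after payment €10,036.45.
Month 3: interest €236.69; balance after payment €9,773.14.

€9,773.14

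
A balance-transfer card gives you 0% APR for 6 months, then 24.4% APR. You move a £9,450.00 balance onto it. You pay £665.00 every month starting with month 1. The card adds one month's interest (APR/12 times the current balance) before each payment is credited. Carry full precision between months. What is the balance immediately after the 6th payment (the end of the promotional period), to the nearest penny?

Promo months 1–6 at r₀ = 0%/12 = 0; months 7+ at r₁ = 24.4%/12 = 0.0203333.
After month 6 (no interest yet): B = £9,450.00 − 6·£665.00 = £5,460.00.

£5,460.00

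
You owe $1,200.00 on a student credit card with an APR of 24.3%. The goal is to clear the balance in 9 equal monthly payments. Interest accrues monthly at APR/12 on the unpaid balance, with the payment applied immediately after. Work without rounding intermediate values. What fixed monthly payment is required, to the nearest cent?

$147.19

Monthly rate r = 24.3%/12 = 2.025% = 0.02025.
Level-payment amortization: P = B₀·r / (1 − (1+r)^(−n)) = 1200.00·0.02025 / (1 − 1.02025^(−9)).
Denominator 1 − (1+r)^(−9) = 0.165088258.
P = 24.3 / 0.165088258 ≈ 147.19.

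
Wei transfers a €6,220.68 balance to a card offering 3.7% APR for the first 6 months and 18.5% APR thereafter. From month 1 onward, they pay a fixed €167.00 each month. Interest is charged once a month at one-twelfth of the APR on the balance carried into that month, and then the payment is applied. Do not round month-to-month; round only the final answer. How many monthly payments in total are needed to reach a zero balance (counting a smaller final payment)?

Promo months 1–6 at r₀ = 3.7%/12 = 0.00308333; months 7+ at r₁ = 18.5%/12 = 0.0154167.
After month 6: iterate B ← B·(1+r₀) − €167.00 for 6 months → €5,326.90.
Then at r₁ with €167.00/mo: n₂ = −ln(1 − r₁·B/P)/ln(1+r₁) ≈ 44.24 → 45 more payments.

51 payments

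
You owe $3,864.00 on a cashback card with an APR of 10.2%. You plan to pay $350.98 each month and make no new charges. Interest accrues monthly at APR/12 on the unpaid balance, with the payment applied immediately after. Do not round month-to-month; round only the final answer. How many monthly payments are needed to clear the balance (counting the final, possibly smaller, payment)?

12 payments

Monthly rate r = 10.2%/12 = 0.85% = 0.0085.
Recurrence: B ← B·(1+r) − $350.98.
Month 1: interest $32.84; balance after payment $3,545.86.
Month 2: interest $30.14; balance after payment $3,225.02.
Closed form: n = −ln(1 − rB₀/P)/ln(1+r) = −ln(0.90642)/ln(1.0085) ≈ 11.608, so the balance reaches zero during payment 12.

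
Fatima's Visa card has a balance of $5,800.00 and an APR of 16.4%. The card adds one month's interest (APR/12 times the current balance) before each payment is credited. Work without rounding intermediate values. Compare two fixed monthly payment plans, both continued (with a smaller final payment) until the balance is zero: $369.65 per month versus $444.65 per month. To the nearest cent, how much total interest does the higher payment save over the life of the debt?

$140.68

Monthly rate r = 16.4%/12 = 1.36667% = 0.0136667.
At $369.65/mo: n = ⌈−ln(1 − rB₀/P)/ln(1+r)⌉ = 18 payments (last $288.94); total interest = total paid − $5,800.00 = $772.99.
At $444.65/mo: 15 payments (last $207.21); total interest $632.31.
Interest saved = $772.99 − $632.31 = $140.68.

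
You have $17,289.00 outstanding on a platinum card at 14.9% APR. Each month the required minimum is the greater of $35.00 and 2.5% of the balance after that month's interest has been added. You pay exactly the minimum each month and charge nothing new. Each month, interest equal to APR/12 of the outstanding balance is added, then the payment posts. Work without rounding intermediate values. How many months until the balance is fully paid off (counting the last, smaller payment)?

Monthly rate r = 14.9%/12 = 1.24167% = 0.0124167.
While 2.5% of the post-interest balance exceeds $35.00, each month B ← (B·(1+r))·(1 − 0.025), i.e. B shrinks by the factor (1+r)·0.975 = 0.98711.
This holds for months 1–195. Entering month 196 the balance is $1,376.36; 2.5% of the post-interest balance is now below $35.00, so the flat $35.00 minimum applies from here.
From month 196 a fixed $35.00 at rate r clears $1,376.36 in 55 more payments. Total: 195 + 55 = 250 months.

250 months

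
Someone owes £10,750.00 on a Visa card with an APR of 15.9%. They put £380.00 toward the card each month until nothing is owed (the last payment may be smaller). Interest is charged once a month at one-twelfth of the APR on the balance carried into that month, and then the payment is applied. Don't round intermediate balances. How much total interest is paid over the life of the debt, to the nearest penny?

Monthly rate r = 15.9%/12 = 1.325% = 0.01325.
Payoff takes n = ⌈−ln(1 − rB₀/P)/ln(1+r)⌉ = ⌈35.686⌉ = 36 payments; the last is £261.40.
Total paid = 35·£380.00 + £261.40 = £13,561.40.
Total interest = total paid − principal = £13,561.40 − £10,750.00 = £2,811.40.

£2,811.40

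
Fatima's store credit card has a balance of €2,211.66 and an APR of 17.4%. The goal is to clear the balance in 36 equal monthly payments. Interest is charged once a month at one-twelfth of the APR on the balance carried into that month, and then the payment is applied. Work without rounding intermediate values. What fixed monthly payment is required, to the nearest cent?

Monthly rate r = 17.4%/12 = 1.45% = 0.0145.
Level-payment amortization: P = B₀·r / (1 − (1+r)^(−n)) = 2211.66·0.0145 / (1 − 1.0145^(−36)).
Denominator 1 − (1+r)^(−36) = 0.404439137.
P = 32.0691 / 0.404439137 ≈ 79.29.

€79.29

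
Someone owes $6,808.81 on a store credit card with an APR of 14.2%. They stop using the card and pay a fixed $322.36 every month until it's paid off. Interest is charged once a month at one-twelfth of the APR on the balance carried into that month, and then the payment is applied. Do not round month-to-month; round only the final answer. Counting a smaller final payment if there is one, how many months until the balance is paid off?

Monthly rate r = 14.2%/12 = 1.18333% = 0.0118333.
Recurrence: B ← B·(1+r) − $322.36.
Month 1: interest $80.57; balance after payment $6,567.02.
Month 2: interest $77.71; balance after payment $6,322.37.
Closed form: n = −ln(1 − rB₀/P)/ln(1+r) = −ln(0.75006)/ln(1.01183) ≈ 24.448, so the balance reaches zero during payment 25.

25 months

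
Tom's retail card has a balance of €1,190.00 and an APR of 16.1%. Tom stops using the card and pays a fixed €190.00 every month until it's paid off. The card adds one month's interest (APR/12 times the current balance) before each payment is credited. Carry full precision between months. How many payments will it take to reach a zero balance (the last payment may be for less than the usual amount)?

Monthly rate r = 16.1%/12 = 1.34167% = 0.0134167.
Recurrence: B ← B·(1+r) − €190.00.
Month 1: interest €15.97; balance after payment €1,015.97.
Month 2: interest €13.63; balance after payment €839.60.
Closed form: n = −ln(1 − rB₀/P)/ln(1+r) = −ln(0.91597)/ln(1.01342) ≈ 6.586, so the balance reaches zero during payment 7.

7 payments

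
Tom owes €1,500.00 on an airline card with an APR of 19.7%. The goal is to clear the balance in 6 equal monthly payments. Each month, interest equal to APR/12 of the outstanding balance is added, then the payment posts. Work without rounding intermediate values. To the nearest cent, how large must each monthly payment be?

€264.56

Monthly rate r = 19.7%/12 = 1.64167% = 0.0164167.
Level-payment amortization: P = B₀·r / (1 − (1+r)^(−n)) = 1500.00·0.0164167 / (1 − 1.01642^(−6)).
Denominator 1 − (1+r)^(−6) = 0.0930792607.
P = 24.625 / 0.0930792607 ≈ 264.56.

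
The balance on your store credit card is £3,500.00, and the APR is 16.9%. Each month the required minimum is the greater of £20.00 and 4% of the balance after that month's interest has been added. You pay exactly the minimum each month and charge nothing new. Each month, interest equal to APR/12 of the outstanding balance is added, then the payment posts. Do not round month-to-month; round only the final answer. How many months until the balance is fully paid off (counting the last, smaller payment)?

104 months

Monthly rate r = 16.9%/12 = 1.40833% = 0.0140833.
While 4% of the post-interest balance exceeds £20.00, each month B ← (B·(1+r))·(1 − 0.04), i.e. B shrinks by the factor (1+r)·0.96 = 0.97352.
This holds for months 1–74. Entering month 75 the balance is £480.38; 4% of the post-interest balance is now below £20.00, so the flat £20.00 minimum applies from here.
From month 75 a fixed £20.00 at rate r clears £480.38 in 30 more payments. Total: 74 + 30 = 104 months.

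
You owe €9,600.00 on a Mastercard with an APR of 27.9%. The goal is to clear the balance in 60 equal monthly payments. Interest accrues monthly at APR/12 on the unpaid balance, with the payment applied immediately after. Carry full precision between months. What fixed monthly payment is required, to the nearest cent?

€298.32

Monthly rate r = 27.9%/12 = 2.325% = 0.02325.
Level-payment amortization: P = B₀·r / (1 − (1+r)^(−n)) = 9600.00·0.02325 / (1 − 1.02325^(−60)).
Denominator 1 − (1+r)^(−60) = 0.748177344.
P = 223.2 / 0.748177344 ≈ 298.32.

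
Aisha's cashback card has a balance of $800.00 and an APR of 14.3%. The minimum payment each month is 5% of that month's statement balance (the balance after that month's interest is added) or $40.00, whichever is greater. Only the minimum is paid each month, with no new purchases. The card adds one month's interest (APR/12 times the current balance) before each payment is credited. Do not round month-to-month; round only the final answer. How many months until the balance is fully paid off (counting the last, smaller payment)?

Monthly rate r = 14.3%/12 = 1.19167% = 0.0119167.
While 5% of the post-interest balance exceeds $40.00, each month B ← (B·(1+r))·(1 − 0.05), i.e. B shrinks by the factor (1+r)·0.95 = 0.96132.
This holds for months 1–1. Entering month 2 the balance is $769.06; 5% of the post-interest balance is now below $40.00, so the flat $40.00 minimum applies from here.
From month 2 a fixed $40.00 at rate r clears $769.06 in 22 more payments. Total: 1 + 22 = 23 months.

23 months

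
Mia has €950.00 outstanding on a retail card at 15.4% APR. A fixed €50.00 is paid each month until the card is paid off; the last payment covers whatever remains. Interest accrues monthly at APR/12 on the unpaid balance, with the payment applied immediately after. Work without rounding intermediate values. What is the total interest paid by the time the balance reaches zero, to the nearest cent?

Monthly rate r = 15.4%/12 = 1.28333% = 0.0128333.
Payoff takes n = ⌈−ln(1 − rB₀/P)/ln(1+r)⌉ = ⌈21.918⌉ = 22 payments; the last is €45.93.
Total paid = 21·€50.00 + €45.93 = €1,095.93.
Total interest = total paid − principal = €1,095.93 − €950.00 = €145.93.

€145.93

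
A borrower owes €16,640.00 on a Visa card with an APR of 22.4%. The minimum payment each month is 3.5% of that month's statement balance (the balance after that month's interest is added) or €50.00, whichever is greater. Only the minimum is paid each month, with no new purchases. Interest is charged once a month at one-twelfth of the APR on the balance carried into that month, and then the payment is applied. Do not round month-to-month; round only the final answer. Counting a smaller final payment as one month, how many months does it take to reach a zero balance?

Monthly rate r = 22.4%/12 = 1.86667% = 0.0186667.
While 3.5% of the post-interest balance exceeds €50.00, each month B ← (B·(1+r))·(1 − 0.035), i.e. B shrinks by the factor (1+r)·0.965 = 0.98301.
This holds for months 1–145. Entering month 146 the balance is €1,387.61; 3.5% of the post-interest balance is now below €50.00, so the flat €50.00 minimum applies from here.
From month 146 a fixed €50.00 at rate r clears €1,387.61 in 40 more payments. Total: 145 + 40 = 185 months.

185 months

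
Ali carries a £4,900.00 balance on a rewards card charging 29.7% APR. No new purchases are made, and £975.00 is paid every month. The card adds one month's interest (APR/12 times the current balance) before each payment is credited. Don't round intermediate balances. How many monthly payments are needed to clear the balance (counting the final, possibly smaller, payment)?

Monthly rate r = 29.7%/12 = 2.475% = 0.02475.
Recurrence: B ← B·(1+r) − £975.00.
Month 1: interest £121.27; balance after payment £4,046.27.
Month 2: interest £100.15; balance after payment £3,171.42.
Month 3: interest £78.49; balance after payment £2,274.91.
Month 4: interest £56.30; balance after payment £1,356.22.
Month 5: interest £33.57; balance after payment £414.78.
Month 6: interest £10.27; balance after payment £0.00.

6 payments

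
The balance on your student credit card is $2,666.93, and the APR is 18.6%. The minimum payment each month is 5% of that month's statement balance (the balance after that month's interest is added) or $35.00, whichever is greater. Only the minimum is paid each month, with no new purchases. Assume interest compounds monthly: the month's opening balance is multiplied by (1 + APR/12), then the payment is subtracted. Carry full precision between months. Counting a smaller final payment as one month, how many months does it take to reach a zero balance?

Monthly rate r = 18.6%/12 = 1.55% = 0.0155.
While 5% of the post-interest balance exceeds $35.00, each month B ← (B·(1+r))·(1 − 0.05), i.e. B shrinks by the factor (1+r)·0.95 = 0.96473.
This holds for months 1–38. Entering month 39 the balance is $681.31; 5% of the post-interest balance is now below $35.00, so the flat $35.00 minimum applies from here.
From month 39 a fixed $35.00 at rate r clears $681.31 in 24 more payments. Total: 38 + 24 = 62 months.

62 months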